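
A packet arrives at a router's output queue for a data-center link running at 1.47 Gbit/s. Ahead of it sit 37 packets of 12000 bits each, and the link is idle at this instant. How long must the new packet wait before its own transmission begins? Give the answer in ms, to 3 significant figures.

0.302 ms

Each queued packet: L/R = 12000/1470000000 = 0.00816327 ms.
37 queued → 0.302041 ms.
Queuing delay = 0.302 ms.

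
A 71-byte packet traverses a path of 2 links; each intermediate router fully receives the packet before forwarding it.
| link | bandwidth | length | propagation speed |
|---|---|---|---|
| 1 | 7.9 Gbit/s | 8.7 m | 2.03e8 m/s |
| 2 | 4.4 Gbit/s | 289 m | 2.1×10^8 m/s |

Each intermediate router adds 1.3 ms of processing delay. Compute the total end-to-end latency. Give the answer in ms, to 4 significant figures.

1.302 ms

L = 71 × 8 = 568 bits.
Transmission delays (L/R per hop): 7.18987e-05, 0.000129091 ms; sum = 0.00020099 ms.
Propagation delays (d/s per hop): 4.28571e-05, 0.00137619 ms; sum = 0.00141905 ms.
Processing at 1 router(s): 1 × 1.3 ms = 1.3 ms.
End-to-end = 1.302 ms.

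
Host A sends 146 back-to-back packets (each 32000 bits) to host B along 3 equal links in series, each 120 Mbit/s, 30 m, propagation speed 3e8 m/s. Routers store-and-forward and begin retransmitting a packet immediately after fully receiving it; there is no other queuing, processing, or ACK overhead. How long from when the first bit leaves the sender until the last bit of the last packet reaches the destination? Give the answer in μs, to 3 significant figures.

Per-hop transmission t_tx = L/R = 32000/120000000 = 266.667 μs.
Per-hop propagation t_prop = 30/300000000 = 0.1 μs.
Pipeline fill: first packet needs 3·t_tx to clear all hops; remaining 145 packets each add one t_tx.
Total = (3+146-1)·t_tx + 3·t_prop = 148·266.667 + 3·0.1 = 39500 μs.

39500 μs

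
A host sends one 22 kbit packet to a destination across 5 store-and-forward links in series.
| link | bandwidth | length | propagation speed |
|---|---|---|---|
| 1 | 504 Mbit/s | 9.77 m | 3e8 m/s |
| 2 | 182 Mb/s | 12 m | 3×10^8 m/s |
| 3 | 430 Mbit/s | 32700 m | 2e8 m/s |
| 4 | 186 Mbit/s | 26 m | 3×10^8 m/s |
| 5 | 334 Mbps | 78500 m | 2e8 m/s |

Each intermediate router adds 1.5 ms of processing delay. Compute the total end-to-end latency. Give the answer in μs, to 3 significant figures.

6960 μs

L = 22000 bits.
Transmission delays (L/R per hop): 43.6508, 120.879, 51.1628, 118.28, 65.8683 μs; sum = 399.841 μs.
Propagation delays (d/s per hop): 0.0325667, 0.04, 163.5, 0.0866667, 392.5 μs; sum = 556.159 μs.
Processing at 4 router(s): 4 × 1.5 ms = 6000 μs.
End-to-end = 6960 μs.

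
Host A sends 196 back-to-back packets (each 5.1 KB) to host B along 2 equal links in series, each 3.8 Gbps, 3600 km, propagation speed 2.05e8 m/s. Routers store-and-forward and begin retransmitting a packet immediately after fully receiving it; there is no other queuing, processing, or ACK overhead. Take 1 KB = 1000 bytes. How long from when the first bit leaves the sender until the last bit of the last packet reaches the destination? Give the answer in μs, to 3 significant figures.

Per-hop transmission t_tx = L/R = 40800/3800000000 = 10.7368 μs.
Per-hop propagation t_prop = 3600000/2.05e+08 = 17561 μs.
Pipeline fill: first packet needs 2·t_tx to clear all hops; remaining 195 packets each add one t_tx.
Total = (2+196-1)·t_tx + 2·t_prop = 197·10.7368 + 2·17561 = 37200 μs.

37200 μs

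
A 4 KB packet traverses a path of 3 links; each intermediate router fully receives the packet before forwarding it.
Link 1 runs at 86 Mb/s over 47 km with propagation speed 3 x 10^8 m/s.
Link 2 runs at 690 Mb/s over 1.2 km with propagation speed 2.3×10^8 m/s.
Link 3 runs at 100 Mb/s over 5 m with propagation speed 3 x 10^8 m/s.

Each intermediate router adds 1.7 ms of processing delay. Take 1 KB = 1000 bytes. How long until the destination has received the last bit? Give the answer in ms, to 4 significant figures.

4.300 ms

L = 32000 bits.
Transmission delays (L/R per hop): 0.372093, 0.0463768, 0.32 ms; sum = 0.73847 ms.
Propagation delays (d/s per hop): 0.156667, 0.00521739, 1.66667e-05 ms; sum = 0.161901 ms.
Processing at 2 router(s): 2 × 1.7 ms = 3.4 ms.
End-to-end = 4.300 ms.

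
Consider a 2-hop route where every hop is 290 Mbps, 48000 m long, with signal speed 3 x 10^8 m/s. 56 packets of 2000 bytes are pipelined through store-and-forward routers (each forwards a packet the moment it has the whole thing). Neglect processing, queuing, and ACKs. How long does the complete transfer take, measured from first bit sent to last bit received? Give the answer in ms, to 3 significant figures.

Per-hop transmission t_tx = L/R = 16000/290000000 = 0.0551724 ms.
Per-hop propagation t_prop = 48000/300000000 = 0.16 ms.
Pipeline fill: first packet needs 2·t_tx to clear all hops; remaining 55 packets each add one t_tx.
Total = (2+56-1)·t_tx + 2·t_prop = 57·0.0551724 + 2·0.16 = 3.46 ms.

3.46 ms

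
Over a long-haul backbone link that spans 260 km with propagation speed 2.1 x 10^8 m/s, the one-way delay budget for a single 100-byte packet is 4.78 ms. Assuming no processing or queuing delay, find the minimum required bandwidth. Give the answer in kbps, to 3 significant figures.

226 kbps

L = 800 bits.
Propagation delay = 260000 / 210000000 = 1.2381 ms.
Transmission budget = 4.78 − 1.2381 = 3.5419 ms.
R ≥ L / t_tx = 800 bits / 0.0035419 s = 226 kbps.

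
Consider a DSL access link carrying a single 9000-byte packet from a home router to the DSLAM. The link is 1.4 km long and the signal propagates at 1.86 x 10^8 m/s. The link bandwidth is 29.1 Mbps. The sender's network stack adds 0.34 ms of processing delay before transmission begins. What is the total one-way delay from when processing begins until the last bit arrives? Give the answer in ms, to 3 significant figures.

2.82 ms

L = 9000 × 8 = 72000 bits.
Transmission delay = L/R = 72000 / 29100000 = 2.47423 ms.
Propagation delay = d/s = 1400 m / 186000000 m/s = 0.00752688 ms.
Plus processing delay 0.34 ms = 0.34 ms.
Total = 2.82 ms.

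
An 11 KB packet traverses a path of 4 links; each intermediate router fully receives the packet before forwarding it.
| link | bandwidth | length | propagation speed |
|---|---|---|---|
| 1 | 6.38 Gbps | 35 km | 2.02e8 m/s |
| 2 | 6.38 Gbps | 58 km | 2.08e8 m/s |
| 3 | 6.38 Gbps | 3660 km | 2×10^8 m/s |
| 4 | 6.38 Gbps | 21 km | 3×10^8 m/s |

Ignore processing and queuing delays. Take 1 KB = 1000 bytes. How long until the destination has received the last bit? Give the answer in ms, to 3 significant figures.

18.9 ms

L = 88000 bits.
Transmission delay per hop = L/R = 88000/6380000000 = 0.0137931 ms; 4 hops → 0.0551724 ms.
Propagation delays (d/s per hop): 0.173267, 0.278846, 18.3, 0.07 ms; sum = 18.8221 ms.
End-to-end = 18.9 ms.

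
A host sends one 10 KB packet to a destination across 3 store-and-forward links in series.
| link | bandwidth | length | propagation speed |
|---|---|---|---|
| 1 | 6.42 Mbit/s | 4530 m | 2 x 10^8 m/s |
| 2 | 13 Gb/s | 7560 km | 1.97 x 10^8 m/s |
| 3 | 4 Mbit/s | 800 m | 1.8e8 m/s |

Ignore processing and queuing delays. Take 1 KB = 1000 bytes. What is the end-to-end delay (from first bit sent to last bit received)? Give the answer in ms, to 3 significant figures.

L = 80000 bits.
Transmission delays (L/R per hop): 12.4611, 0.00615385, 20 ms; sum = 32.4672 ms.
Propagation delays (d/s per hop): 0.02265, 38.3756, 0.00444444 ms; sum = 38.4027 ms.
End-to-end = 70.9 ms.

70.9 ms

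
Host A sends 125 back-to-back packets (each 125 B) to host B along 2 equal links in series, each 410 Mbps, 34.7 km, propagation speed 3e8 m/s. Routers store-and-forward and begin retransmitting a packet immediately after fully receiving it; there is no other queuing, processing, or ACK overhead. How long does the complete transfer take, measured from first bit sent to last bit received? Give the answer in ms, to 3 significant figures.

0.539 ms

Per-hop transmission t_tx = L/R = 1000/410000000 = 0.00243902 ms.
Per-hop propagation t_prop = 34700/300000000 = 0.115667 ms.
Pipeline fill: first packet needs 2·t_tx to clear all hops; remaining 124 packets each add one t_tx.
Total = (2+125-1)·t_tx + 2·t_prop = 126·0.00243902 + 2·0.115667 = 0.539 ms.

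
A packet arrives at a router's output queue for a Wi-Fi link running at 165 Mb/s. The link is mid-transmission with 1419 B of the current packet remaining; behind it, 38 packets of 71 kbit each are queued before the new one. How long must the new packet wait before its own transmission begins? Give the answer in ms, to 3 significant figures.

Each queued packet: L/R = 71000/165000000 = 0.430303 ms.
38 queued → 16.3515 ms.
Plus remaining 11352 bits of current packet: 0.0688 ms.
Queuing delay = 16.4 ms.

16.4 ms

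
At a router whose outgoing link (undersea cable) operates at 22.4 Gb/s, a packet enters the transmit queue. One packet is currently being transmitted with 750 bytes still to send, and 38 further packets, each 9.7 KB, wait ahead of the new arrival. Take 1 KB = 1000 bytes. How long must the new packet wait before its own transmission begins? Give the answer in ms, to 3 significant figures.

0.132 ms

Each queued packet: L/R = 77600/22400000000 = 0.00346429 ms.
38 queued → 0.131643 ms.
Plus remaining 6000 bits of current packet: 0.000267857 ms.
Queuing delay = 0.132 ms.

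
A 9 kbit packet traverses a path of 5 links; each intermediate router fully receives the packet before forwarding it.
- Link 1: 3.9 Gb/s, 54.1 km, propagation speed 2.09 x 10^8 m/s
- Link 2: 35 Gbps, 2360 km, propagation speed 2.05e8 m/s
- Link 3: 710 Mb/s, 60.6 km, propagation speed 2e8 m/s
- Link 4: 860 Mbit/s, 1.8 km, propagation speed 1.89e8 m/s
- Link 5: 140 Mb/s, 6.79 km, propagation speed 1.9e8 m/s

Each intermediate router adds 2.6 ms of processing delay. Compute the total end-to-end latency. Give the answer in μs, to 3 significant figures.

L = 9000 bits.
Transmission delays (L/R per hop): 2.30769, 0.257143, 12.6761, 10.4651, 64.2857 μs; sum = 89.9917 μs.
Propagation delays (d/s per hop): 258.852, 11512.2, 303, 9.52381, 35.7368 μs; sum = 12119.3 μs.
Processing at 4 router(s): 4 × 2.6 ms = 10400 μs.
End-to-end = 22600 μs.

22600 μs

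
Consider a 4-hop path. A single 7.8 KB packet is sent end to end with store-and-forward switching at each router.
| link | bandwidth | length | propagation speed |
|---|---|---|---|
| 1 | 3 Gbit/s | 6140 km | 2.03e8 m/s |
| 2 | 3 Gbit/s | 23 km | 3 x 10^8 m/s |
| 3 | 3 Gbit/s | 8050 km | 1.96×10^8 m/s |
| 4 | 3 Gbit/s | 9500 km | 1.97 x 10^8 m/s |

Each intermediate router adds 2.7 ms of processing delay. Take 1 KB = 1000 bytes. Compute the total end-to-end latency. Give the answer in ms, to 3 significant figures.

128 ms

L = 62400 bits.
Transmission delay per hop = L/R = 62400/3000000000 = 0.0208 ms; 4 hops → 0.0832 ms.
Propagation delays (d/s per hop): 30.2463, 0.0766667, 41.0714, 48.2234 ms; sum = 119.618 ms.
Processing at 3 router(s): 3 × 2.7 ms = 8.1 ms.
End-to-end = 128 ms.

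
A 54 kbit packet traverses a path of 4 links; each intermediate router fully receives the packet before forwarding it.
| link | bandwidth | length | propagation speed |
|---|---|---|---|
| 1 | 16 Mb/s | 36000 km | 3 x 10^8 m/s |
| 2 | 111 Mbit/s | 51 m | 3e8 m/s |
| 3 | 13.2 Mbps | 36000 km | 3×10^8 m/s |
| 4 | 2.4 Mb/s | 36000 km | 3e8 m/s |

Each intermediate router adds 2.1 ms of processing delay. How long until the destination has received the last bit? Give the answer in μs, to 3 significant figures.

L = 54000 bits.
Transmission delays (L/R per hop): 3375, 486.486, 4090.91, 22500 μs; sum = 30452.4 μs.
Propagation delays (d/s per hop): 120000, 0.17, 120000, 120000 μs; sum = 360000 μs.
Processing at 3 router(s): 3 × 2.1 ms = 6300 μs.
End-to-end = 397000 μs.

397000 μs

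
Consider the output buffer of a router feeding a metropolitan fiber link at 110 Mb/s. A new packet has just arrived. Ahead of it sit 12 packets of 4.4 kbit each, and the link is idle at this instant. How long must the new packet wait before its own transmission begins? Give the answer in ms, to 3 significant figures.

Each queued packet: L/R = 4400/110000000 = 0.04 ms.
12 queued → 0.48 ms.
Queuing delay = 0.480 ms.

0.480 ms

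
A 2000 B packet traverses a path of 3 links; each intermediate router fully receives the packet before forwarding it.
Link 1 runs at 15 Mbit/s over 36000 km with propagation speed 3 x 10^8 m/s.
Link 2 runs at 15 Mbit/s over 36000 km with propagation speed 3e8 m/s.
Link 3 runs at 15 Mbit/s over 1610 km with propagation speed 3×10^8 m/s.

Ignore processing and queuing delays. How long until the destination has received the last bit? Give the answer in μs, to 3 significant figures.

L = 2000 × 8 = 16000 bits.
Transmission delay per hop = L/R = 16000/15000000 = 1066.67 μs; 3 hops → 3200 μs.
Propagation delays (d/s per hop): 120000, 120000, 5366.67 μs; sum = 245367 μs.
End-to-end = 249000 μs.

249000 μs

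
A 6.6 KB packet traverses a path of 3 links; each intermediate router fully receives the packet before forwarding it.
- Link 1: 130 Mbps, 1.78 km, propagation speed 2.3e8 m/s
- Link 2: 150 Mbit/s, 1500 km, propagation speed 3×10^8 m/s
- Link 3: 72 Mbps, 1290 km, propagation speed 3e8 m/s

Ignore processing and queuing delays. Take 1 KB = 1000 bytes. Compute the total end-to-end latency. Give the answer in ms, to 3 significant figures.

L = 52800 bits.
Transmission delays (L/R per hop): 0.406154, 0.352, 0.733333 ms; sum = 1.49149 ms.
Propagation delays (d/s per hop): 0.00773913, 5, 4.3 ms; sum = 9.30774 ms.
End-to-end = 10.8 ms.

10.8 ms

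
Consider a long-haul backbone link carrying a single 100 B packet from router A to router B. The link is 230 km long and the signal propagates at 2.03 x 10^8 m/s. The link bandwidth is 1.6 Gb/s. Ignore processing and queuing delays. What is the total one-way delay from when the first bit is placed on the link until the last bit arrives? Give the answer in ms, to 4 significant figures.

L = 100 × 8 = 800 bits.
Transmission delay = L/R = 800 / 1600000000 = 0.0005 ms.
Propagation delay = d/s = 230000 m / 2.03e+08 m/s = 1.133 ms.
Total = 1.134 ms.

1.134 ms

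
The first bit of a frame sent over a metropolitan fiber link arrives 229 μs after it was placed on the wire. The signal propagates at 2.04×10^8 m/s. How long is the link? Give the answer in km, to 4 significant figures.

d = s × t_prop = 204000000 × 0.000229 = 46.72 km.

46.72 km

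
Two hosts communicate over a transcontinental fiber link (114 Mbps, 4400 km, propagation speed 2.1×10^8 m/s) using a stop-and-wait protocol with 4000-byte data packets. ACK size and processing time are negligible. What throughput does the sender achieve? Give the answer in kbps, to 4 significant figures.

758.6 kbps

t_tx = L/R = 32000/114000000 = 0.000280702 s.
t_prop = 4400000/210000000 = 0.0209524 s; RTT = 0.0419048 s.
Cycle = t_tx + RTT = 0.0421855 s.
Throughput = L / cycle = 32000 / 0.0421855 = 758.6 kbps.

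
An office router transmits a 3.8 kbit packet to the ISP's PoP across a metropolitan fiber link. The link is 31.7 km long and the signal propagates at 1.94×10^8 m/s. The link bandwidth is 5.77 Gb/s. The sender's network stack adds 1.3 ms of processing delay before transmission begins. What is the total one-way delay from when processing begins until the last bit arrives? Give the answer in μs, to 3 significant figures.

L = 3800 bits.
Transmission delay = L/R = 3800 / 5770000000 = 0.658579 μs.
Propagation delay = d/s = 31700 m / 194000000 m/s = 163.402 μs.
Plus processing delay 1.3 ms = 1300 μs.
Total = 1460 μs.

1460 μs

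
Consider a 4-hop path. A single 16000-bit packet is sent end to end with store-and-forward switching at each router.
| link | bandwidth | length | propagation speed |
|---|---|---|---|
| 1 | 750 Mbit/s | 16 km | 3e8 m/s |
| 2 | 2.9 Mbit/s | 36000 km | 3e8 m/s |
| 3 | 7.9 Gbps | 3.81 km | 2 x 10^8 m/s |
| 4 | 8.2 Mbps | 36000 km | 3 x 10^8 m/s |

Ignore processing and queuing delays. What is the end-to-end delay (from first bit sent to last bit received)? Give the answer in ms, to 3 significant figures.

Transmission delays (L/R per hop): 0.0213333, 5.51724, 0.00202532, 1.95122 ms; sum = 7.49182 ms.
Propagation delays (d/s per hop): 0.0533333, 120, 0.01905, 120 ms; sum = 240.072 ms.
End-to-end = 248 ms.

248 ms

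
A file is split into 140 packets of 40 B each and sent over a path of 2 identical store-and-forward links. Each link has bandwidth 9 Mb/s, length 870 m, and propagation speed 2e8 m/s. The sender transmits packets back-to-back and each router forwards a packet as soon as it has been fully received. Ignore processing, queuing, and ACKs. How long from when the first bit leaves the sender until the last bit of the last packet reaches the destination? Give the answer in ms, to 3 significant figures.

Per-hop transmission t_tx = L/R = 320/9000000 = 0.0355556 ms.
Per-hop propagation t_prop = 870/200000000 = 0.00435 ms.
Pipeline fill: first packet needs 2·t_tx to clear all hops; remaining 139 packets each add one t_tx.
Total = (2+140-1)·t_tx + 2·t_prop = 141·0.0355556 + 2·0.00435 = 5.02 ms.

5.02 ms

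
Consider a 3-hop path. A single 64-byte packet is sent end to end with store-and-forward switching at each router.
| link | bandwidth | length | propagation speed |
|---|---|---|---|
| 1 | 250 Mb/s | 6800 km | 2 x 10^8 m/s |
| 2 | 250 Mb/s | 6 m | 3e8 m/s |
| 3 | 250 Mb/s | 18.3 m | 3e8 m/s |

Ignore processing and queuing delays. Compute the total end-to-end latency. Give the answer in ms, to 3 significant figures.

L = 64 × 8 = 512 bits.
Transmission delay per hop = L/R = 512/250000000 = 0.002048 ms; 3 hops → 0.006144 ms.
Propagation delays (d/s per hop): 34, 2e-05, 6.1e-05 ms; sum = 34.0001 ms.
End-to-end = 34.0 ms.

34.0 ms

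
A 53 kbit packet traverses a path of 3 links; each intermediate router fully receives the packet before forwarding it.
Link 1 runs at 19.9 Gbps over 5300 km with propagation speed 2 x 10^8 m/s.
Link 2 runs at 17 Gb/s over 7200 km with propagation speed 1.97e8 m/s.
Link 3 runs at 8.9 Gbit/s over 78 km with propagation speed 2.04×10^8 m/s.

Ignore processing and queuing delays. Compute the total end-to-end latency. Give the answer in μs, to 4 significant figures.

63440 μs

L = 53000 bits.
Transmission delays (L/R per hop): 2.66332, 3.11765, 5.95506 μs; sum = 11.736 μs.
Propagation delays (d/s per hop): 26500, 36548.2, 382.353 μs; sum = 63430.6 μs.
End-to-end = 63440 μs.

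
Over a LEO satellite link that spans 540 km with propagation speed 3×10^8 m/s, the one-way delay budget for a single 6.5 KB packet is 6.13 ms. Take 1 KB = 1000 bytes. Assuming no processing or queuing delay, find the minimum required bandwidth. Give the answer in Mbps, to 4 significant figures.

12.01 Mbps

L = 52000 bits.
Propagation delay = 540000 / 300000000 = 1.8 ms.
Transmission budget = 6.13 − 1.8 = 4.33 ms.
R ≥ L / t_tx = 52000 bits / 0.00433 s = 12.01 Mbps.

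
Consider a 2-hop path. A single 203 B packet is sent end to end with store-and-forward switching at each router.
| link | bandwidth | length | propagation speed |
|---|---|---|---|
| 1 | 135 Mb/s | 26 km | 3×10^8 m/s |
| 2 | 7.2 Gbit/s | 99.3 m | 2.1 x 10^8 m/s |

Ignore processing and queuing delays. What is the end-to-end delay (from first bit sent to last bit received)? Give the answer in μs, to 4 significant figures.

L = 203 × 8 = 1624 bits.
Transmission delays (L/R per hop): 12.0296, 0.225556 μs; sum = 12.2552 μs.
Propagation delays (d/s per hop): 86.6667, 0.472857 μs; sum = 87.1395 μs.
End-to-end = 99.39 μs.

99.39 μs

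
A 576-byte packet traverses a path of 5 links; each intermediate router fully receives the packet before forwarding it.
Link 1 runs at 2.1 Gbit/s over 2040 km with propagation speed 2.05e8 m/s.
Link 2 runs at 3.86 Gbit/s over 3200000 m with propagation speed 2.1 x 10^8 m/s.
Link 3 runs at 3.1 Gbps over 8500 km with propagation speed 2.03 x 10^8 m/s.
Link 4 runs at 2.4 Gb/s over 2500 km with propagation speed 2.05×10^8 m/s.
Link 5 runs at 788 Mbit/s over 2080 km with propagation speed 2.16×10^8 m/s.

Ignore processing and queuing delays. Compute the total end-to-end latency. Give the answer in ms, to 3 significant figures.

88.9 ms

L = 576 × 8 = 4608 bits.
Transmission delays (L/R per hop): 0.00219429, 0.00119378, 0.00148645, 0.00192, 0.00584772 ms; sum = 0.0126422 ms.
Propagation delays (d/s per hop): 9.95122, 15.2381, 41.8719, 12.1951, 9.62963 ms; sum = 88.886 ms.
End-to-end = 88.9 ms.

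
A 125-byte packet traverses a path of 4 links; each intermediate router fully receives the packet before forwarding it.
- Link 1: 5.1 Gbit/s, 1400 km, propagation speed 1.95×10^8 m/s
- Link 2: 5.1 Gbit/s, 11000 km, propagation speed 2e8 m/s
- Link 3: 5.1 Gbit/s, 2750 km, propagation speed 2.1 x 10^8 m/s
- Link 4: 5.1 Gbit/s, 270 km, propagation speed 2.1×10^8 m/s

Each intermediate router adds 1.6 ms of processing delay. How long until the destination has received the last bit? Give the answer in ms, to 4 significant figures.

81.36 ms

L = 125 × 8 = 1000 bits.
Transmission delay per hop = L/R = 1000/5100000000 = 0.000196078 ms; 4 hops → 0.000784314 ms.
Propagation delays (d/s per hop): 7.17949, 55, 13.0952, 1.28571 ms; sum = 76.5604 ms.
Processing at 3 router(s): 3 × 1.6 ms = 4.8 ms.
End-to-end = 81.36 ms.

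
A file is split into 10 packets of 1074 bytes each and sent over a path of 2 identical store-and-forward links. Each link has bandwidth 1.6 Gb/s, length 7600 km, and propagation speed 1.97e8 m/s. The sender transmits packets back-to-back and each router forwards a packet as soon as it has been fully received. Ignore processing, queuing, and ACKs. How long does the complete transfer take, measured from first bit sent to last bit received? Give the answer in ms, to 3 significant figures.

77.2 ms

Per-hop transmission t_tx = L/R = 8592/1600000000 = 0.00537 ms.
Per-hop propagation t_prop = 7600000/197000000 = 38.5787 ms.
Pipeline fill: first packet needs 2·t_tx to clear all hops; remaining 9 packets each add one t_tx.
Total = (2+10-1)·t_tx + 2·t_prop = 11·0.00537 + 2·38.5787 = 77.2 ms.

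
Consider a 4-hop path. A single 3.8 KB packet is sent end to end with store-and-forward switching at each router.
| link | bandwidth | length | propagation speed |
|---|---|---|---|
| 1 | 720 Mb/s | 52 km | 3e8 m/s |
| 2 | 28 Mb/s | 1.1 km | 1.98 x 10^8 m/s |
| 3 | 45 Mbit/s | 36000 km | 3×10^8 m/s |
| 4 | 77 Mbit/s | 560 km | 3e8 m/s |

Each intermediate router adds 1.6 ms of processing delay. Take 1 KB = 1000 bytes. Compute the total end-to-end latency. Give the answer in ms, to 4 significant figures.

129.0 ms

L = 30400 bits.
Transmission delays (L/R per hop): 0.0422222, 1.08571, 0.675556, 0.394805 ms; sum = 2.1983 ms.
Propagation delays (d/s per hop): 0.173333, 0.00555556, 120, 1.86667 ms; sum = 122.046 ms.
Processing at 3 router(s): 3 × 1.6 ms = 4.8 ms.
End-to-end = 129.0 ms.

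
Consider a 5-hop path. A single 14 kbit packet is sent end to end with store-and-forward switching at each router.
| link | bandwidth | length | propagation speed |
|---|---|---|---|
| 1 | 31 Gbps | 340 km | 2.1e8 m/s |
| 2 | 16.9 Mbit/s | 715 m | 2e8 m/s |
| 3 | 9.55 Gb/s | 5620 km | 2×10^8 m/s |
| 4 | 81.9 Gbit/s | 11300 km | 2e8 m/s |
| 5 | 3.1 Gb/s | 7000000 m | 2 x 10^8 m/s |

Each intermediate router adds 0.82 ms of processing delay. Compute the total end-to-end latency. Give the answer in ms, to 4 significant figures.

125.3 ms

L = 14000 bits.
Transmission delays (L/R per hop): 0.000451613, 0.828402, 0.00146597, 0.00017094, 0.00451613 ms; sum = 0.835007 ms.
Propagation delays (d/s per hop): 1.61905, 0.003575, 28.1, 56.5, 35 ms; sum = 121.223 ms.
Processing at 4 router(s): 4 × 0.82 ms = 3.28 ms.
End-to-end = 125.3 ms.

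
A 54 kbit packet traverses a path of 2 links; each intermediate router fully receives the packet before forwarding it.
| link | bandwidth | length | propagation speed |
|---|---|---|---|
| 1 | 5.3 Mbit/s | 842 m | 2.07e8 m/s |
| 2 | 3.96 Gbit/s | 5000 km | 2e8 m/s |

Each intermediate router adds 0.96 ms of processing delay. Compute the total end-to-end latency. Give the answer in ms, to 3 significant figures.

L = 54000 bits.
Transmission delays (L/R per hop): 10.1887, 0.0136364 ms; sum = 10.2023 ms.
Propagation delays (d/s per hop): 0.00406763, 25 ms; sum = 25.0041 ms.
Processing at 1 router(s): 1 × 0.96 ms = 0.96 ms.
End-to-end = 36.2 ms.

36.2 ms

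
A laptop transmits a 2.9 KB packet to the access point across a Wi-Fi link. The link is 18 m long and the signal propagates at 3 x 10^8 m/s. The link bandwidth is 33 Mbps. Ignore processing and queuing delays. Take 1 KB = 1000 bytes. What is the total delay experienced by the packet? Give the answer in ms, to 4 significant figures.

0.7031 ms

L = 23200 bits.
Transmission delay = L/R = 23200 / 33000000 = 0.70303 ms.
Propagation delay = d/s = 18 m / 300000000 m/s = 6e-05 ms.
Total = 0.7031 ms.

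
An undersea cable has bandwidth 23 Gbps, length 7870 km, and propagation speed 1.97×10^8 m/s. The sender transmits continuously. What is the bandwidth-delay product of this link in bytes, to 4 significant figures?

114900000 bytes

Propagation delay = 7870000 / 197000000 = 0.0399492 s.
BDP = R × t_prop = 23000000000 × 0.0399492 = 918832000 bits.
In bytes: 918832000/8 = 114900000 bytes.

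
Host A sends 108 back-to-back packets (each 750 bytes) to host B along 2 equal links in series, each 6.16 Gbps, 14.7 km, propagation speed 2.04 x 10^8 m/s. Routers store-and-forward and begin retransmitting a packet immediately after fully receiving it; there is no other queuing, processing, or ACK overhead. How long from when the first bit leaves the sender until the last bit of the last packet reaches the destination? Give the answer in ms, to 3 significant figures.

0.250 ms

Per-hop transmission t_tx = L/R = 6000/6160000000 = 0.000974026 ms.
Per-hop propagation t_prop = 14700/204000000 = 0.0720588 ms.
Pipeline fill: first packet needs 2·t_tx to clear all hops; remaining 107 packets each add one t_tx.
Total = (2+108-1)·t_tx + 2·t_prop = 109·0.000974026 + 2·0.0720588 = 0.250 ms.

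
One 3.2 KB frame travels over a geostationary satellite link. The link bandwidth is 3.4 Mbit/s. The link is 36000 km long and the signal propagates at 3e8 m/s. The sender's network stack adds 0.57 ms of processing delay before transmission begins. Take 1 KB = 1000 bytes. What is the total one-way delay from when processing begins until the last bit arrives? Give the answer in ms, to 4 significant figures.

L = 25600 bits.
Transmission delay = L/R = 25600 / 3400000 = 7.52941 ms.
Propagation delay = d/s = 36000000 m / 300000000 m/s = 120 ms.
Plus processing delay 0.57 ms = 0.57 ms.
Total = 128.1 ms.

128.1 ms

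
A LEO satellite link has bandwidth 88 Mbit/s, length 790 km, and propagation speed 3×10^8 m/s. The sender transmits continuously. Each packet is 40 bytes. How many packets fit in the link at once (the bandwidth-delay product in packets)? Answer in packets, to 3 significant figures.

724 packets

Propagation delay = 790000 / 300000000 = 0.00263333 s.
BDP = R × t_prop = 88000000 × 0.00263333 = 231733 bits.
In packets of 320 bits: 724 packets.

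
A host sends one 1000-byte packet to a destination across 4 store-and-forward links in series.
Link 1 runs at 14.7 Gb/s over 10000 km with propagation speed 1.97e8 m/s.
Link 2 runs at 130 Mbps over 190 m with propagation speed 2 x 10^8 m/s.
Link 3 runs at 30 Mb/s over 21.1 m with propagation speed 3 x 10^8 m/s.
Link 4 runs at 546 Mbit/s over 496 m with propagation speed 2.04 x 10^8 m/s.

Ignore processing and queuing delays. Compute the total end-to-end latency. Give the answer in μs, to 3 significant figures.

51100 μs

L = 1000 × 8 = 8000 bits.
Transmission delays (L/R per hop): 0.544218, 61.5385, 266.667, 14.652 μs; sum = 343.401 μs.
Propagation delays (d/s per hop): 50761.4, 0.95, 0.0703333, 2.43137 μs; sum = 50764.9 μs.
End-to-end = 51100 μs.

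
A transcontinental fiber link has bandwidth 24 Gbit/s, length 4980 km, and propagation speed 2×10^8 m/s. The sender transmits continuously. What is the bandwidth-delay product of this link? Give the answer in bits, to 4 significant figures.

Propagation delay = 4980000 / 200000000 = 0.0249 s.
BDP = R × t_prop = 24000000000 × 0.0249 = 597600000 bits.

597600000 bits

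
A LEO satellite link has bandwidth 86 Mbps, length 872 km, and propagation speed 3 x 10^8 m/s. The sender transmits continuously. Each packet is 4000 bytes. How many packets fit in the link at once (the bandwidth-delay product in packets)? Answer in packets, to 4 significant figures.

7.812 packets

Propagation delay = 872000 / 300000000 = 0.00290667 s.
BDP = R × t_prop = 86000000 × 0.00290667 = 249973 bits.
In packets of 32000 bits: 7.812 packets.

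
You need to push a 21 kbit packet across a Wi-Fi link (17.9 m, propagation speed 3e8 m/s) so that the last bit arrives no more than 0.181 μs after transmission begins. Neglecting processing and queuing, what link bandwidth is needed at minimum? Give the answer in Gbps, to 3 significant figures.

173 Gbps

Propagation delay = 17.9 / 300000000 = 0.0596667 μs.
Transmission budget = 0.181 − 0.0596667 = 0.121333 μs.
R ≥ L / t_tx = 21000 bits / 1.21333e-07 s = 173 Gbps.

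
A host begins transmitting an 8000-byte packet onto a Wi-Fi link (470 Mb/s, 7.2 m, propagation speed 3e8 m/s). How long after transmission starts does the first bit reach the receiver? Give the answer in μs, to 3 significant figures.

First bit experiences only propagation delay: d/s = 7.2/300000000 = 0.0240 μs.

0.0240 μs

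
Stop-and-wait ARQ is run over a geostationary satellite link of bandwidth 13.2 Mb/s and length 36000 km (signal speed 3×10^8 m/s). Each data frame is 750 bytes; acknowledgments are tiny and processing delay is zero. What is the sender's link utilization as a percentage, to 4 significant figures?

0.1890 %

t_tx = L/R = 6000/13200000 = 0.000454545 s.
t_prop = 36000000/300000000 = 0.12 s; RTT = 0.24 s.
Cycle = t_tx + RTT = 0.240455 s.
Utilization = t_tx / cycle = 0.000454545/0.240455 = 0.1890 %.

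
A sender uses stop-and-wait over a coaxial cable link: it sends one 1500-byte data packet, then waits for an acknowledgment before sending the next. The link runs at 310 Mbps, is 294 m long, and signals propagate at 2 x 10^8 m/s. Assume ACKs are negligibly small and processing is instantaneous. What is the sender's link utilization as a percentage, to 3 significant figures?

t_tx = L/R = 12000/310000000 = 3.87097e-05 s.
t_prop = 294/200000000 = 1.47e-06 s; RTT = 2.94e-06 s.
Cycle = t_tx + RTT = 4.16497e-05 s.
Utilization = t_tx / cycle = 3.87097e-05/4.16497e-05 = 92.9 %.

92.9 %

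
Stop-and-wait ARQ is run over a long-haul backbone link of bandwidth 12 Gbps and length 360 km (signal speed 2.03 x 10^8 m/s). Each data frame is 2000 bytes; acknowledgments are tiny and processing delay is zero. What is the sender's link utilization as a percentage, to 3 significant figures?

t_tx = L/R = 16000/12000000000 = 1.33333e-06 s.
t_prop = 360000/2.03e+08 = 0.0017734 s; RTT = 0.0035468 s.
Cycle = t_tx + RTT = 0.00354813 s.
Utilization = t_tx / cycle = 1.33333e-06/0.00354813 = 0.0376 %.

0.0376 %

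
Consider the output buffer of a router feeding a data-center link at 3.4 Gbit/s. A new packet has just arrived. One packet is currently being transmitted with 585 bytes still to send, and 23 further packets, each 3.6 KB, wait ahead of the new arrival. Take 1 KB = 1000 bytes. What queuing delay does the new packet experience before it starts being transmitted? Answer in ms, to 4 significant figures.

0.1962 ms

Each queued packet: L/R = 28800/3400000000 = 0.00847059 ms.
23 queued → 0.194824 ms.
Plus remaining 4680 bits of current packet: 0.00137647 ms.
Queuing delay = 0.1962 ms.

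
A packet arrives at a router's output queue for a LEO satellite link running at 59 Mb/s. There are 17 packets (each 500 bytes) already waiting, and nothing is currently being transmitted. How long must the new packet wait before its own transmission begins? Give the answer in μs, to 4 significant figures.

1153 μs

Each queued packet: L/R = 4000/59000000 = 67.7966 μs.
17 queued → 1152.54 μs.
Queuing delay = 1153 μs.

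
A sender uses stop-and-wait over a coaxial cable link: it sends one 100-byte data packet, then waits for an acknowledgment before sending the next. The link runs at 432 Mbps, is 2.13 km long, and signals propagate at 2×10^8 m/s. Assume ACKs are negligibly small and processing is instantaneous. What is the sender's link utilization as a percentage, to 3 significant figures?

8.00 %

t_tx = L/R = 800/432000000 = 1.85185e-06 s.
t_prop = 2130/200000000 = 1.065e-05 s; RTT = 2.13e-05 s.
Cycle = t_tx + RTT = 2.31519e-05 s.
Utilization = t_tx / cycle = 1.85185e-06/2.31519e-05 = 8.00 %.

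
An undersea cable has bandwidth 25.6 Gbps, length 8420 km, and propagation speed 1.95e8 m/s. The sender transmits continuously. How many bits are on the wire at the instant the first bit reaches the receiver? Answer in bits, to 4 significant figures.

1105000000 bits

Propagation delay = 8420000 / 195000000 = 0.0431795 s.
BDP = R × t_prop = 25600000000 × 0.0431795 = 1105390000 bits.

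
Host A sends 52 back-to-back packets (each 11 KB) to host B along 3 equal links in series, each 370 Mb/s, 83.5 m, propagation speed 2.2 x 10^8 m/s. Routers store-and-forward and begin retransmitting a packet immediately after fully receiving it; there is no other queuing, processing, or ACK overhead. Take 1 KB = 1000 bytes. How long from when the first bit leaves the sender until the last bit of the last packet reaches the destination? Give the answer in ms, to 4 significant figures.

12.84 ms

Per-hop transmission t_tx = L/R = 88000/370000000 = 0.237838 ms.
Per-hop propagation t_prop = 83.5/2.2e+08 = 0.000379545 ms.
Pipeline fill: first packet needs 3·t_tx to clear all hops; remaining 51 packets each add one t_tx.
Total = (3+52-1)·t_tx + 3·t_prop = 54·0.237838 + 3·0.000379545 = 12.84 ms.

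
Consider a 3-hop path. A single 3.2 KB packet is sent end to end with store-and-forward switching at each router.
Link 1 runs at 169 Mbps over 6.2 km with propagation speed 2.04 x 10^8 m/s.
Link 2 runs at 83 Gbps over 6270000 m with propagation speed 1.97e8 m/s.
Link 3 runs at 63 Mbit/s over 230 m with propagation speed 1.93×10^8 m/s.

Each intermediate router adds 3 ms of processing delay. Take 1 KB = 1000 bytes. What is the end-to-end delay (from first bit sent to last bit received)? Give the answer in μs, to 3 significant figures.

L = 25600 bits.
Transmission delays (L/R per hop): 151.479, 0.308434, 406.349 μs; sum = 558.137 μs.
Propagation delays (d/s per hop): 30.3922, 31827.4, 1.19171 μs; sum = 31859 μs.
Processing at 2 router(s): 2 × 3 ms = 6000 μs.
End-to-end = 38400 μs.

38400 μs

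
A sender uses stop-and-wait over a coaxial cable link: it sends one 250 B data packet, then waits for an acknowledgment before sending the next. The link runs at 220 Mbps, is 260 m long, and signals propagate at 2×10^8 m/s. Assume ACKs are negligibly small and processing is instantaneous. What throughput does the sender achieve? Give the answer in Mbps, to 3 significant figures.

t_tx = L/R = 2000/220000000 = 9.09091e-06 s.
t_prop = 260/200000000 = 1.3e-06 s; RTT = 2.6e-06 s.
Cycle = t_tx + RTT = 1.16909e-05 s.
Throughput = L / cycle = 2000 / 1.16909e-05 = 171 Mbps.

171 Mbps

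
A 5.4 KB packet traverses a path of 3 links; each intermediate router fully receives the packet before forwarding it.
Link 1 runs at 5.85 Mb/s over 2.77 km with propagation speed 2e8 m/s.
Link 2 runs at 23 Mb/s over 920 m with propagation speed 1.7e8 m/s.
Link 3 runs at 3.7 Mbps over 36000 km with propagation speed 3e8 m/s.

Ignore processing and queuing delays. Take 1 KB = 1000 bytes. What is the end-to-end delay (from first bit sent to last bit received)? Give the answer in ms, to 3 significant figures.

L = 43200 bits.
Transmission delays (L/R per hop): 7.38462, 1.87826, 11.6757 ms; sum = 20.9386 ms.
Propagation delays (d/s per hop): 0.01385, 0.00541176, 120 ms; sum = 120.019 ms.
End-to-end = 141 ms.

141 ms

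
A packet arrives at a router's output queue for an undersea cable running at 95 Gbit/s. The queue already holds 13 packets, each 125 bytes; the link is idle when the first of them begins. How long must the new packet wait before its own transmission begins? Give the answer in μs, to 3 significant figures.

0.137 μs

Each queued packet: L/R = 1000/95000000000 = 0.0105263 μs.
13 queued → 0.136842 μs.
Queuing delay = 0.137 μs.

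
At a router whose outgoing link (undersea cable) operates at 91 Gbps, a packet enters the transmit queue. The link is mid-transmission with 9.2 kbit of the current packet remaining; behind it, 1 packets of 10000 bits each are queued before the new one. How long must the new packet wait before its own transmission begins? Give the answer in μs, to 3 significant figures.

0.211 μs

Each queued packet: L/R = 10000/91000000000 = 0.10989 μs.
1 queued → 0.10989 μs.
Plus remaining 9200 bits of current packet: 0.101099 μs.
Queuing delay = 0.211 μs.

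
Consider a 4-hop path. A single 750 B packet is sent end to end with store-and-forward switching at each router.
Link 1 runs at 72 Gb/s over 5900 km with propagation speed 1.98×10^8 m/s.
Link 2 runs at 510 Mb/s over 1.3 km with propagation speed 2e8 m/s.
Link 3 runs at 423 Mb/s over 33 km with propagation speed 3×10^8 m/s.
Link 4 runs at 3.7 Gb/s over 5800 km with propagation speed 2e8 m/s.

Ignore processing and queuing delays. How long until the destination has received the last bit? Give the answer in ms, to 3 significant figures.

58.9 ms

L = 750 × 8 = 6000 bits.
Transmission delays (L/R per hop): 8.33333e-05, 0.0117647, 0.0141844, 0.00162162 ms; sum = 0.0276541 ms.
Propagation delays (d/s per hop): 29.798, 0.0065, 0.11, 29 ms; sum = 58.9145 ms.
End-to-end = 58.9 ms.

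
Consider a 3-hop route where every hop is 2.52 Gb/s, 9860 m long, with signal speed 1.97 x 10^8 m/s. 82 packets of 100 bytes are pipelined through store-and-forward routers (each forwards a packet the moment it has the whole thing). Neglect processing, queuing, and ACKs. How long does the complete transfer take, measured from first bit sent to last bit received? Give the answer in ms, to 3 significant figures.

0.177 ms

Per-hop transmission t_tx = L/R = 800/2520000000 = 0.00031746 ms.
Per-hop propagation t_prop = 9860/197000000 = 0.0500508 ms.
Pipeline fill: first packet needs 3·t_tx to clear all hops; remaining 81 packets each add one t_tx.
Total = (3+82-1)·t_tx + 3·t_prop = 84·0.00031746 + 3·0.0500508 = 0.177 ms.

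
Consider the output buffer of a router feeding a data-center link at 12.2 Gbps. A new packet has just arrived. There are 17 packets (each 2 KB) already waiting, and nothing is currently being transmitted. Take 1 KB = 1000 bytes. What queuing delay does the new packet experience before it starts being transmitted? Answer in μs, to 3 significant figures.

Each queued packet: L/R = 16000/12200000000 = 1.31148 μs.
17 queued → 22.2951 μs.
Queuing delay = 22.3 μs.

22.3 μs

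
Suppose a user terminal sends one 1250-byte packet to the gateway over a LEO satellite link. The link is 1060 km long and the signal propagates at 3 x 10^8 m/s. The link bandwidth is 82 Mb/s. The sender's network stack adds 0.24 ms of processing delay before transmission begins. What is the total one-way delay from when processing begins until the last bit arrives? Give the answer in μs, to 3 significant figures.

L = 1250 × 8 = 10000 bits.
Transmission delay = L/R = 10000 / 82000000 = 121.951 μs.
Propagation delay = d/s = 1060000 m / 300000000 m/s = 3533.33 μs.
Plus processing delay 0.24 ms = 240 μs.
Total = 3900 μs.

3900 μs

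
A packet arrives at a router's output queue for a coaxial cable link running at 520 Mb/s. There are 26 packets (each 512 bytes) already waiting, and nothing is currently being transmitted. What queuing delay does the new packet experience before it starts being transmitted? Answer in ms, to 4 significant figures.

0.2048 ms

Each queued packet: L/R = 4096/520000000 = 0.00787692 ms.
26 queued → 0.2048 ms.
Queuing delay = 0.2048 ms.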